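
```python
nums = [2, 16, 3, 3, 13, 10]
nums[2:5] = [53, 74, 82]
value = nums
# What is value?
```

nums starts as [2, 16, 3, 3, 13, 10] (length 6). The slice nums[2:5] covers indices [2, 3, 4] with values [3, 3, 13]. Replacing that slice with [53, 74, 82] (same length) produces [2, 16, 53, 74, 82, 10].

[2, 16, 53, 74, 82, 10]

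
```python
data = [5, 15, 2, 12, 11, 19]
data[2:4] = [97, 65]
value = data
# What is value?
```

data starts as [5, 15, 2, 12, 11, 19] (length 6). The slice data[2:4] covers indices [2, 3] with values [2, 12]. Replacing that slice with [97, 65] (same length) produces [5, 15, 97, 65, 11, 19].

[5, 15, 97, 65, 11, 19]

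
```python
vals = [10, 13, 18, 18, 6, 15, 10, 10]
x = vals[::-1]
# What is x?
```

vals has length 8. The slice vals[::-1] selects indices [7, 6, 5, 4, 3, 2, 1, 0] (7->10, 6->10, 5->15, 4->6, 3->18, 2->18, 1->13, 0->10), giving [10, 10, 15, 6, 18, 18, 13, 10].

[10, 10, 15, 6, 18, 18, 13, 10]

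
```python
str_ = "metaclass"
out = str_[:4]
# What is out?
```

str_ has length 9. The slice str_[:4] selects indices [0, 1, 2, 3] (0->'m', 1->'e', 2->'t', 3->'a'), giving 'meta'.

'meta'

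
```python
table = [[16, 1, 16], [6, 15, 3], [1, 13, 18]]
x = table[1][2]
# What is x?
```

table[1] = [6, 15, 3]. Taking column 2 of that row yields 3.

3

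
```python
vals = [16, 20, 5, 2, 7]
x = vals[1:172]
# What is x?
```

vals has length 5. The slice vals[1:172] selects indices [1, 2, 3, 4] (1->20, 2->5, 3->2, 4->7), giving [20, 5, 2, 7].

[20, 5, 2, 7]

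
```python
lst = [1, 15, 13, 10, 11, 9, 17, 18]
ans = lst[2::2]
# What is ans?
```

lst has length 8. The slice lst[2::2] selects indices [2, 4, 6] (2->13, 4->11, 6->17), giving [13, 11, 17].

[13, 11, 17]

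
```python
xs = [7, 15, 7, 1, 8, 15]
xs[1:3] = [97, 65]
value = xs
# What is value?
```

xs starts as [7, 15, 7, 1, 8, 15] (length 6). The slice xs[1:3] covers indices [1, 2] with values [15, 7]. Replacing that slice with [97, 65] (same length) produces [7, 97, 65, 1, 8, 15].

[7, 97, 65, 1, 8, 15]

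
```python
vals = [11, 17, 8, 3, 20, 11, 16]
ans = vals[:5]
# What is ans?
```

vals has length 7. The slice vals[:5] selects indices [0, 1, 2, 3, 4] (0->11, 1->17, 2->8, 3->3, 4->20), giving [11, 17, 8, 3, 20].

[11, 17, 8, 3, 20]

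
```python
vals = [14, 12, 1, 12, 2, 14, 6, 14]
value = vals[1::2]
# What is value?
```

vals has length 8. The slice vals[1::2] selects indices [1, 3, 5, 7] (1->12, 3->12, 5->14, 7->14), giving [12, 12, 14, 14].

[12, 12, 14, 14]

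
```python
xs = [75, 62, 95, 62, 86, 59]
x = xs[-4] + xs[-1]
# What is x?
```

xs has length 6. Negative index -4 maps to positive index 6 + (-4) = 2. xs[2] = 95.
xs has length 6. Negative index -1 maps to positive index 6 + (-1) = 5. xs[5] = 59.
Sum: 95 + 59 = 154.

154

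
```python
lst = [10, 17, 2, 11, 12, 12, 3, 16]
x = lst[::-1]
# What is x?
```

lst has length 8. The slice lst[::-1] selects indices [7, 6, 5, 4, 3, 2, 1, 0] (7->16, 6->3, 5->12, 4->12, 3->11, 2->2, 1->17, 0->10), giving [16, 3, 12, 12, 11, 2, 17, 10].

[16, 3, 12, 12, 11, 2, 17, 10]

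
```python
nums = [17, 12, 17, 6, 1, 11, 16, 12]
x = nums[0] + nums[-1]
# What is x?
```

nums has length 8. nums[0] = 17.
nums has length 8. Negative index -1 maps to positive index 8 + (-1) = 7. nums[7] = 12.
Sum: 17 + 12 = 29.

29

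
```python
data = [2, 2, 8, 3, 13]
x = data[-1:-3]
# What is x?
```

data has length 5. The slice data[-1:-3] resolves to an empty index range, so the result is [].

[]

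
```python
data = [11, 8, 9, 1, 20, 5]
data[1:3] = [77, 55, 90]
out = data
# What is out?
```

data starts as [11, 8, 9, 1, 20, 5] (length 6). The slice data[1:3] covers indices [1, 2] with values [8, 9]. Replacing that slice with [77, 55, 90] (different length) produces [11, 77, 55, 90, 1, 20, 5].

[11, 77, 55, 90, 1, 20, 5]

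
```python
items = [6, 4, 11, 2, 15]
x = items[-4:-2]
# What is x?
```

items has length 5. The slice items[-4:-2] selects indices [1, 2] (1->4, 2->11), giving [4, 11].

[4, 11]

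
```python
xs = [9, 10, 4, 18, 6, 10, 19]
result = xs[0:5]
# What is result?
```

xs has length 7. The slice xs[0:5] selects indices [0, 1, 2, 3, 4] (0->9, 1->10, 2->4, 3->18, 4->6), giving [9, 10, 4, 18, 6].

[9, 10, 4, 18, 6]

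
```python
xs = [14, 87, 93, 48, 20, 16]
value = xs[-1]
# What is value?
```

xs has length 6. Negative index -1 maps to positive index 6 + (-1) = 5. xs[5] = 16.

16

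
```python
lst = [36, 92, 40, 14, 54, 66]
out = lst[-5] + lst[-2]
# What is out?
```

lst has length 6. Negative index -5 maps to positive index 6 + (-5) = 1. lst[1] = 92.
lst has length 6. Negative index -2 maps to positive index 6 + (-2) = 4. lst[4] = 54.
Sum: 92 + 54 = 146.

146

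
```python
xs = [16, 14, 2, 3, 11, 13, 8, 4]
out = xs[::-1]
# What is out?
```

xs has length 8. The slice xs[::-1] selects indices [7, 6, 5, 4, 3, 2, 1, 0] (7->4, 6->8, 5->13, 4->11, 3->3, 2->2, 1->14, 0->16), giving [4, 8, 13, 11, 3, 2, 14, 16].

[4, 8, 13, 11, 3, 2, 14, 16]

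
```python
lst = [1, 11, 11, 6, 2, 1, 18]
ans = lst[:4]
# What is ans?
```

lst has length 7. The slice lst[:4] selects indices [0, 1, 2, 3] (0->1, 1->11, 2->11, 3->6), giving [1, 11, 11, 6].

[1, 11, 11, 6]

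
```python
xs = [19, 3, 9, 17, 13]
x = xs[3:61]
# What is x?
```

xs has length 5. The slice xs[3:61] selects indices [3, 4] (3->17, 4->13), giving [17, 13].

[17, 13]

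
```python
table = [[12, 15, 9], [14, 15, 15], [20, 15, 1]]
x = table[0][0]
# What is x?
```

table[0] = [12, 15, 9]. Taking column 0 of that row yields 12.

12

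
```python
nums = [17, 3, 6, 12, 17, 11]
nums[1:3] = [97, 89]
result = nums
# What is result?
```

nums starts as [17, 3, 6, 12, 17, 11] (length 6). The slice nums[1:3] covers indices [1, 2] with values [3, 6]. Replacing that slice with [97, 89] (same length) produces [17, 97, 89, 12, 17, 11].

[17, 97, 89, 12, 17, 11]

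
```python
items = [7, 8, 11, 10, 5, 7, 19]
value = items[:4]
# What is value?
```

items has length 7. The slice items[:4] selects indices [0, 1, 2, 3] (0->7, 1->8, 2->11, 3->10), giving [7, 8, 11, 10].

[7, 8, 11, 10]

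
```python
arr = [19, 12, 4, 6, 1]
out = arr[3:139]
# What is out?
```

arr has length 5. The slice arr[3:139] selects indices [3, 4] (3->6, 4->1), giving [6, 1].

[6, 1]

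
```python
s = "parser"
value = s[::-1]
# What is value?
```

s has length 6. The slice s[::-1] selects indices [5, 4, 3, 2, 1, 0] (5->'r', 4->'e', 3->'s', 2->'r', 1->'a', 0->'p'), giving 'resrap'.

'resrap'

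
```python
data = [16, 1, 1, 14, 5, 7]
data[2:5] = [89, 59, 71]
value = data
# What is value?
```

data starts as [16, 1, 1, 14, 5, 7] (length 6). The slice data[2:5] covers indices [2, 3, 4] with values [1, 14, 5]. Replacing that slice with [89, 59, 71] (same length) produces [16, 1, 89, 59, 71, 7].

[16, 1, 89, 59, 71, 7]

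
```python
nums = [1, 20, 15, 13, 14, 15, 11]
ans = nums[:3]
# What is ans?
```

nums has length 7. The slice nums[:3] selects indices [0, 1, 2] (0->1, 1->20, 2->15), giving [1, 20, 15].

[1, 20, 15]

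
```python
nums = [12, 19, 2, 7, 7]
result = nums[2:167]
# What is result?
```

nums has length 5. The slice nums[2:167] selects indices [2, 3, 4] (2->2, 3->7, 4->7), giving [2, 7, 7].

[2, 7, 7]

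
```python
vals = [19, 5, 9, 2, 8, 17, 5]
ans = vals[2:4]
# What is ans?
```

vals has length 7. The slice vals[2:4] selects indices [2, 3] (2->9, 3->2), giving [9, 2].

[9, 2]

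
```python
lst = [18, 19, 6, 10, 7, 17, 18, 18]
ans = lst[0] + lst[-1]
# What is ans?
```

lst has length 8. lst[0] = 18.
lst has length 8. Negative index -1 maps to positive index 8 + (-1) = 7. lst[7] = 18.
Sum: 18 + 18 = 36.

36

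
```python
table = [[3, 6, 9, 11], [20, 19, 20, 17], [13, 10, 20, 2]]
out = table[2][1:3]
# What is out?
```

table[2] = [13, 10, 20, 2]. table[2] has length 4. The slice table[2][1:3] selects indices [1, 2] (1->10, 2->20), giving [10, 20].

[10, 20]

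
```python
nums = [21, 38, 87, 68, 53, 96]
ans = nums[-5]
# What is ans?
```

nums has length 6. Negative index -5 maps to positive index 6 + (-5) = 1. nums[1] = 38.

38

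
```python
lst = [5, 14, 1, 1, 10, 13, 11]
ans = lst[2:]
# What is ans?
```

lst has length 7. The slice lst[2:] selects indices [2, 3, 4, 5, 6] (2->1, 3->1, 4->10, 5->13, 6->11), giving [1, 1, 10, 13, 11].

[1, 1, 10, 13, 11]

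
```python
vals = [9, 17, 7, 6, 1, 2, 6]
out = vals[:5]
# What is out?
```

vals has length 7. The slice vals[:5] selects indices [0, 1, 2, 3, 4] (0->9, 1->17, 2->7, 3->6, 4->1), giving [9, 17, 7, 6, 1].

[9, 17, 7, 6, 1]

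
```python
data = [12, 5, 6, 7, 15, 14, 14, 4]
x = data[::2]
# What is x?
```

data has length 8. The slice data[::2] selects indices [0, 2, 4, 6] (0->12, 2->6, 4->15, 6->14), giving [12, 6, 15, 14].

[12, 6, 15, 14]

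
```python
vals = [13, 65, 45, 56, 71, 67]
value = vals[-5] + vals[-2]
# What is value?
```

vals has length 6. Negative index -5 maps to positive index 6 + (-5) = 1. vals[1] = 65.
vals has length 6. Negative index -2 maps to positive index 6 + (-2) = 4. vals[4] = 71.
Sum: 65 + 71 = 136.

136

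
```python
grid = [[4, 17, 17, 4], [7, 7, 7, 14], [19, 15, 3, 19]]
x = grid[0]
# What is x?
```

grid has 3 rows. Row 0 is [4, 17, 17, 4].

[4, 17, 17, 4]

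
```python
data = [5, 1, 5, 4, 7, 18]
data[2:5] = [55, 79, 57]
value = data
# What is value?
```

data starts as [5, 1, 5, 4, 7, 18] (length 6). The slice data[2:5] covers indices [2, 3, 4] with values [5, 4, 7]. Replacing that slice with [55, 79, 57] (same length) produces [5, 1, 55, 79, 57, 18].

[5, 1, 55, 79, 57, 18]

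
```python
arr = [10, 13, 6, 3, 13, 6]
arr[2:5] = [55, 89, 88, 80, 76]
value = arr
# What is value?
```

arr starts as [10, 13, 6, 3, 13, 6] (length 6). The slice arr[2:5] covers indices [2, 3, 4] with values [6, 3, 13]. Replacing that slice with [55, 89, 88, 80, 76] (different length) produces [10, 13, 55, 89, 88, 80, 76, 6].

[10, 13, 55, 89, 88, 80, 76, 6]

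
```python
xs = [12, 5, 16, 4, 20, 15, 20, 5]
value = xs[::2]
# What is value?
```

xs has length 8. The slice xs[::2] selects indices [0, 2, 4, 6] (0->12, 2->16, 4->20, 6->20), giving [12, 16, 20, 20].

[12, 16, 20, 20]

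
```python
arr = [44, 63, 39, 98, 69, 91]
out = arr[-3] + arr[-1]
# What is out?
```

arr has length 6. Negative index -3 maps to positive index 6 + (-3) = 3. arr[3] = 98.
arr has length 6. Negative index -1 maps to positive index 6 + (-1) = 5. arr[5] = 91.
Sum: 98 + 91 = 189.

189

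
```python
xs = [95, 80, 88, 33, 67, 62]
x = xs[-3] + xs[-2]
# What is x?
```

xs has length 6. Negative index -3 maps to positive index 6 + (-3) = 3. xs[3] = 33.
xs has length 6. Negative index -2 maps to positive index 6 + (-2) = 4. xs[4] = 67.
Sum: 33 + 67 = 100.

100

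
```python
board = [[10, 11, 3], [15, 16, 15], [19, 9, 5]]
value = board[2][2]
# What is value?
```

board[2] = [19, 9, 5]. Taking column 2 of that row yields 5.

5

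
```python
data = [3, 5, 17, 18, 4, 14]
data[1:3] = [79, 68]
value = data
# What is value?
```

data starts as [3, 5, 17, 18, 4, 14] (length 6). The slice data[1:3] covers indices [1, 2] with values [5, 17]. Replacing that slice with [79, 68] (same length) produces [3, 79, 68, 18, 4, 14].

[3, 79, 68, 18, 4, 14]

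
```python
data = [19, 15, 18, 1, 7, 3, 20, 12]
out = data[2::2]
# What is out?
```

data has length 8. The slice data[2::2] selects indices [2, 4, 6] (2->18, 4->7, 6->20), giving [18, 7, 20].

[18, 7, 20]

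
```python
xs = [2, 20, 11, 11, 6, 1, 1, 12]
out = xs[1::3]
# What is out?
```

xs has length 8. The slice xs[1::3] selects indices [1, 4, 7] (1->20, 4->6, 7->12), giving [20, 6, 12].

[20, 6, 12]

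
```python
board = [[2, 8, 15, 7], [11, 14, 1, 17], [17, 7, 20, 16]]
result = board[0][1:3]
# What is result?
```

board[0] = [2, 8, 15, 7]. board[0] has length 4. The slice board[0][1:3] selects indices [1, 2] (1->8, 2->15), giving [8, 15].

[8, 15]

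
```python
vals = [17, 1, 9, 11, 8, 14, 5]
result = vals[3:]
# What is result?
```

vals has length 7. The slice vals[3:] selects indices [3, 4, 5, 6] (3->11, 4->8, 5->14, 6->5), giving [11, 8, 14, 5].

[11, 8, 14, 5]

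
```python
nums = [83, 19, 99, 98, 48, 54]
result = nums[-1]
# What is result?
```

nums has length 6. Negative index -1 maps to positive index 6 + (-1) = 5. nums[5] = 54.

54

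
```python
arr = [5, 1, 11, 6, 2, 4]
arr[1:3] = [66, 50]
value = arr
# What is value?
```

arr starts as [5, 1, 11, 6, 2, 4] (length 6). The slice arr[1:3] covers indices [1, 2] with values [1, 11]. Replacing that slice with [66, 50] (same length) produces [5, 66, 50, 6, 2, 4].

[5, 66, 50, 6, 2, 4]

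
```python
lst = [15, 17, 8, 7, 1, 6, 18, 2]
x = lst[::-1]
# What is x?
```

lst has length 8. The slice lst[::-1] selects indices [7, 6, 5, 4, 3, 2, 1, 0] (7->2, 6->18, 5->6, 4->1, 3->7, 2->8, 1->17, 0->15), giving [2, 18, 6, 1, 7, 8, 17, 15].

[2, 18, 6, 1, 7, 8, 17, 15]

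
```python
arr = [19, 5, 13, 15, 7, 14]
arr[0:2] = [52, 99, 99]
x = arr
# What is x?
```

arr starts as [19, 5, 13, 15, 7, 14] (length 6). The slice arr[0:2] covers indices [0, 1] with values [19, 5]. Replacing that slice with [52, 99, 99] (different length) produces [52, 99, 99, 13, 15, 7, 14].

[52, 99, 99, 13, 15, 7, 14]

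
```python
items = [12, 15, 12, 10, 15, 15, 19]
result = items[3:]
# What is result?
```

items has length 7. The slice items[3:] selects indices [3, 4, 5, 6] (3->10, 4->15, 5->15, 6->19), giving [10, 15, 15, 19].

[10, 15, 15, 19]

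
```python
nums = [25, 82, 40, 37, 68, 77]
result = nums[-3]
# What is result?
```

nums has length 6. Negative index -3 maps to positive index 6 + (-3) = 3. nums[3] = 37.

37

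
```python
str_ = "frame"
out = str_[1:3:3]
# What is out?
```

str_ has length 5. The slice str_[1:3:3] selects indices [1] (1->'r'), giving 'r'.

'r'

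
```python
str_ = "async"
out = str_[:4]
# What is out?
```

str_ has length 5. The slice str_[:4] selects indices [0, 1, 2, 3] (0->'a', 1->'s', 2->'y', 3->'n'), giving 'asyn'.

'asyn'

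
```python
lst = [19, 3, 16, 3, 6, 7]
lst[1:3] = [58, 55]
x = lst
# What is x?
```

lst starts as [19, 3, 16, 3, 6, 7] (length 6). The slice lst[1:3] covers indices [1, 2] with values [3, 16]. Replacing that slice with [58, 55] (same length) produces [19, 58, 55, 3, 6, 7].

[19, 58, 55, 3, 6, 7]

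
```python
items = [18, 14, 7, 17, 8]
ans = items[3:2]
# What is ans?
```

items has length 5. The slice items[3:2] resolves to an empty index range, so the result is [].

[]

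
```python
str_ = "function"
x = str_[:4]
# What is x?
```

str_ has length 8. The slice str_[:4] selects indices [0, 1, 2, 3] (0->'f', 1->'u', 2->'n', 3->'c'), giving 'func'.

'func'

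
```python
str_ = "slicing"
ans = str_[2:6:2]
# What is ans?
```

str_ has length 7. The slice str_[2:6:2] selects indices [2, 4] (2->'i', 4->'i'), giving 'ii'.

'ii'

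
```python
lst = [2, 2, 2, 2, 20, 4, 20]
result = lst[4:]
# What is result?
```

lst has length 7. The slice lst[4:] selects indices [4, 5, 6] (4->20, 5->4, 6->20), giving [20, 4, 20].

[20, 4, 20]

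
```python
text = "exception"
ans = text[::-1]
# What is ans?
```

text has length 9. The slice text[::-1] selects indices [8, 7, 6, 5, 4, 3, 2, 1, 0] (8->'n', 7->'o', 6->'i', 5->'t', 4->'p', 3->'e', 2->'c', 1->'x', 0->'e'), giving 'noitpecxe'.

'noitpecxe'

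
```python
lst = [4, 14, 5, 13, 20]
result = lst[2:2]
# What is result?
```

lst has length 5. The slice lst[2:2] resolves to an empty index range, so the result is [].

[]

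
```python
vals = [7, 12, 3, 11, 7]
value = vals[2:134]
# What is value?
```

vals has length 5. The slice vals[2:134] selects indices [2, 3, 4] (2->3, 3->11, 4->7), giving [3, 11, 7].

[3, 11, 7]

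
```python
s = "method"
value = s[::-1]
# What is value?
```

s has length 6. The slice s[::-1] selects indices [5, 4, 3, 2, 1, 0] (5->'d', 4->'o', 3->'h', 2->'t', 1->'e', 0->'m'), giving 'dohtem'.

'dohtem'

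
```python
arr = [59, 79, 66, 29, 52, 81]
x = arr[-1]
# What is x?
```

arr has length 6. Negative index -1 maps to positive index 6 + (-1) = 5. arr[5] = 81.

81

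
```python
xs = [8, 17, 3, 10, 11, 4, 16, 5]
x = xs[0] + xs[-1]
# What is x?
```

xs has length 8. xs[0] = 8.
xs has length 8. Negative index -1 maps to positive index 8 + (-1) = 7. xs[7] = 5.
Sum: 8 + 5 = 13.

13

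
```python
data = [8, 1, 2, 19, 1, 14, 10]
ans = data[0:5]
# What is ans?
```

data has length 7. The slice data[0:5] selects indices [0, 1, 2, 3, 4] (0->8, 1->1, 2->2, 3->19, 4->1), giving [8, 1, 2, 19, 1].

[8, 1, 2, 19, 1]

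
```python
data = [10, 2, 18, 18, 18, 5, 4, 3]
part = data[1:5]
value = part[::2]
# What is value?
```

data has length 8. The slice data[1:5] selects indices [1, 2, 3, 4] (1->2, 2->18, 3->18, 4->18), giving [2, 18, 18, 18]. So part = [2, 18, 18, 18]. part has length 4. The slice part[::2] selects indices [0, 2] (0->2, 2->18), giving [2, 18].

[2, 18]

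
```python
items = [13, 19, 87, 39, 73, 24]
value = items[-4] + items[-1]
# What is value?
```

items has length 6. Negative index -4 maps to positive index 6 + (-4) = 2. items[2] = 87.
items has length 6. Negative index -1 maps to positive index 6 + (-1) = 5. items[5] = 24.
Sum: 87 + 24 = 111.

111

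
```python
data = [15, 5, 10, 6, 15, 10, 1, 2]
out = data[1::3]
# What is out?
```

data has length 8. The slice data[1::3] selects indices [1, 4, 7] (1->5, 4->15, 7->2), giving [5, 15, 2].

[5, 15, 2]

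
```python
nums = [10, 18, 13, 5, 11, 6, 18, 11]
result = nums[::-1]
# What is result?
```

nums has length 8. The slice nums[::-1] selects indices [7, 6, 5, 4, 3, 2, 1, 0] (7->11, 6->18, 5->6, 4->11, 3->5, 2->13, 1->18, 0->10), giving [11, 18, 6, 11, 5, 13, 18, 10].

[11, 18, 6, 11, 5, 13, 18, 10]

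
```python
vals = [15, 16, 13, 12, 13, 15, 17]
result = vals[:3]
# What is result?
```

vals has length 7. The slice vals[:3] selects indices [0, 1, 2] (0->15, 1->16, 2->13), giving [15, 16, 13].

[15, 16, 13]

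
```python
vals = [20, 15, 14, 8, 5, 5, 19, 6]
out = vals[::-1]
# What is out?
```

vals has length 8. The slice vals[::-1] selects indices [7, 6, 5, 4, 3, 2, 1, 0] (7->6, 6->19, 5->5, 4->5, 3->8, 2->14, 1->15, 0->20), giving [6, 19, 5, 5, 8, 14, 15, 20].

[6, 19, 5, 5, 8, 14, 15, 20]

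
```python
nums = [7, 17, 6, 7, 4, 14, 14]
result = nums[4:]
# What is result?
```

nums has length 7. The slice nums[4:] selects indices [4, 5, 6] (4->4, 5->14, 6->14), giving [4, 14, 14].

[4, 14, 14]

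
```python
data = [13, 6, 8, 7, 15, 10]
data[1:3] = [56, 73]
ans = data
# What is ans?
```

data starts as [13, 6, 8, 7, 15, 10] (length 6). The slice data[1:3] covers indices [1, 2] with values [6, 8]. Replacing that slice with [56, 73] (same length) produces [13, 56, 73, 7, 15, 10].

[13, 56, 73, 7, 15, 10]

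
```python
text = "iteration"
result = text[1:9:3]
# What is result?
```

text has length 9. The slice text[1:9:3] selects indices [1, 4, 7] (1->'t', 4->'a', 7->'o'), giving 'tao'.

'tao'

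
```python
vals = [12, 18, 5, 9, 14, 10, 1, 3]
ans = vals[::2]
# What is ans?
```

vals has length 8. The slice vals[::2] selects indices [0, 2, 4, 6] (0->12, 2->5, 4->14, 6->1), giving [12, 5, 14, 1].

[12, 5, 14, 1]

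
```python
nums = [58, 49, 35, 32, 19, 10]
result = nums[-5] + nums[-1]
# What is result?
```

nums has length 6. Negative index -5 maps to positive index 6 + (-5) = 1. nums[1] = 49.
nums has length 6. Negative index -1 maps to positive index 6 + (-1) = 5. nums[5] = 10.
Sum: 49 + 10 = 59.

59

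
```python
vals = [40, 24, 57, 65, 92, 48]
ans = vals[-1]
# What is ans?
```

vals has length 6. Negative index -1 maps to positive index 6 + (-1) = 5. vals[5] = 48.

48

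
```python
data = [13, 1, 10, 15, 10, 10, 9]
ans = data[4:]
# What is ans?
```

data has length 7. The slice data[4:] selects indices [4, 5, 6] (4->10, 5->10, 6->9), giving [10, 10, 9].

[10, 10, 9]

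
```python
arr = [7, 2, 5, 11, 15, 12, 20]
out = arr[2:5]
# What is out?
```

arr has length 7. The slice arr[2:5] selects indices [2, 3, 4] (2->5, 3->11, 4->15), giving [5, 11, 15].

[5, 11, 15]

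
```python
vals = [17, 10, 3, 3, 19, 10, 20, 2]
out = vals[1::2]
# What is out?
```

vals has length 8. The slice vals[1::2] selects indices [1, 3, 5, 7] (1->10, 3->3, 5->10, 7->2), giving [10, 3, 10, 2].

[10, 3, 10, 2]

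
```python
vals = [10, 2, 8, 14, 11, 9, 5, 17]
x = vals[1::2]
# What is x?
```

vals has length 8. The slice vals[1::2] selects indices [1, 3, 5, 7] (1->2, 3->14, 5->9, 7->17), giving [2, 14, 9, 17].

[2, 14, 9, 17]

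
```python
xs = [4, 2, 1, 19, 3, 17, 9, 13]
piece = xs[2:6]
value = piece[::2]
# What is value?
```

xs has length 8. The slice xs[2:6] selects indices [2, 3, 4, 5] (2->1, 3->19, 4->3, 5->17), giving [1, 19, 3, 17]. So piece = [1, 19, 3, 17]. piece has length 4. The slice piece[::2] selects indices [0, 2] (0->1, 2->3), giving [1, 3].

[1, 3]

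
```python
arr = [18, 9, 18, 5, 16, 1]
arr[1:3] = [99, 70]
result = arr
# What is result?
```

arr starts as [18, 9, 18, 5, 16, 1] (length 6). The slice arr[1:3] covers indices [1, 2] with values [9, 18]. Replacing that slice with [99, 70] (same length) produces [18, 99, 70, 5, 16, 1].

[18, 99, 70, 5, 16, 1]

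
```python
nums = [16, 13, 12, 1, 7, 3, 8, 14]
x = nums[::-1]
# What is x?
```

nums has length 8. The slice nums[::-1] selects indices [7, 6, 5, 4, 3, 2, 1, 0] (7->14, 6->8, 5->3, 4->7, 3->1, 2->12, 1->13, 0->16), giving [14, 8, 3, 7, 1, 12, 13, 16].

[14, 8, 3, 7, 1, 12, 13, 16]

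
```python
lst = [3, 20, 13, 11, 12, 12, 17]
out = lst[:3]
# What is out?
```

lst has length 7. The slice lst[:3] selects indices [0, 1, 2] (0->3, 1->20, 2->13), giving [3, 20, 13].

[3, 20, 13]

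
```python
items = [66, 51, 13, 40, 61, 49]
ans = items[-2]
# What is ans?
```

items has length 6. Negative index -2 maps to positive index 6 + (-2) = 4. items[4] = 61.

61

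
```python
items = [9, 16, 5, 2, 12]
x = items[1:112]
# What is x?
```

items has length 5. The slice items[1:112] selects indices [1, 2, 3, 4] (1->16, 2->5, 3->2, 4->12), giving [16, 5, 2, 12].

[16, 5, 2, 12]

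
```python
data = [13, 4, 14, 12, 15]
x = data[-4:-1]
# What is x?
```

data has length 5. The slice data[-4:-1] selects indices [1, 2, 3] (1->4, 2->14, 3->12), giving [4, 14, 12].

[4, 14, 12]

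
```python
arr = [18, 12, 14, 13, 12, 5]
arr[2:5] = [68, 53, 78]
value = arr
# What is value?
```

arr starts as [18, 12, 14, 13, 12, 5] (length 6). The slice arr[2:5] covers indices [2, 3, 4] with values [14, 13, 12]. Replacing that slice with [68, 53, 78] (same length) produces [18, 12, 68, 53, 78, 5].

[18, 12, 68, 53, 78, 5]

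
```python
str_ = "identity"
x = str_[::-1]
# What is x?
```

str_ has length 8. The slice str_[::-1] selects indices [7, 6, 5, 4, 3, 2, 1, 0] (7->'y', 6->'t', 5->'i', 4->'t', 3->'n', 2->'e', 1->'d', 0->'i'), giving 'ytitnedi'.

'ytitnedi'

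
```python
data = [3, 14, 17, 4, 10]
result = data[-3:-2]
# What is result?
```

data has length 5. The slice data[-3:-2] selects indices [2] (2->17), giving [17].

[17]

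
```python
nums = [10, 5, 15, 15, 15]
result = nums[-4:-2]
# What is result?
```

nums has length 5. The slice nums[-4:-2] selects indices [1, 2] (1->5, 2->15), giving [5, 15].

[5, 15]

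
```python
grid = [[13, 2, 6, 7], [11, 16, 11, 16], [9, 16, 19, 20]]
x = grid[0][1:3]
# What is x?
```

grid[0] = [13, 2, 6, 7]. grid[0] has length 4. The slice grid[0][1:3] selects indices [1, 2] (1->2, 2->6), giving [2, 6].

[2, 6]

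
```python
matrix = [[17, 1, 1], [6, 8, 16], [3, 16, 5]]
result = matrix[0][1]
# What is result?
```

matrix[0] = [17, 1, 1]. Taking column 1 of that row yields 1.

1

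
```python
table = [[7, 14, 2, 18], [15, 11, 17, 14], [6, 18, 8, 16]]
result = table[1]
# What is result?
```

table has 3 rows. Row 1 is [15, 11, 17, 14].

[15, 11, 17, 14]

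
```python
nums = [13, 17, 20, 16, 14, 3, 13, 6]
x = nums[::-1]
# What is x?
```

nums has length 8. The slice nums[::-1] selects indices [7, 6, 5, 4, 3, 2, 1, 0] (7->6, 6->13, 5->3, 4->14, 3->16, 2->20, 1->17, 0->13), giving [6, 13, 3, 14, 16, 20, 17, 13].

[6, 13, 3, 14, 16, 20, 17, 13]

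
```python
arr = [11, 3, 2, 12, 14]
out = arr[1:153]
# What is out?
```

arr has length 5. The slice arr[1:153] selects indices [1, 2, 3, 4] (1->3, 2->2, 3->12, 4->14), giving [3, 2, 12, 14].

[3, 2, 12, 14]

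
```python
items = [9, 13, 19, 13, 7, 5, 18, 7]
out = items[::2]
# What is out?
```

items has length 8. The slice items[::2] selects indices [0, 2, 4, 6] (0->9, 2->19, 4->7, 6->18), giving [9, 19, 7, 18].

[9, 19, 7, 18]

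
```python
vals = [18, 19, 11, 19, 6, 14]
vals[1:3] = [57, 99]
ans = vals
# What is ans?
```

vals starts as [18, 19, 11, 19, 6, 14] (length 6). The slice vals[1:3] covers indices [1, 2] with values [19, 11]. Replacing that slice with [57, 99] (same length) produces [18, 57, 99, 19, 6, 14].

[18, 57, 99, 19, 6, 14]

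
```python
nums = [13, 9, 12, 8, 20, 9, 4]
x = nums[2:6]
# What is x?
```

nums has length 7. The slice nums[2:6] selects indices [2, 3, 4, 5] (2->12, 3->8, 4->20, 5->9), giving [12, 8, 20, 9].

[12, 8, 20, 9]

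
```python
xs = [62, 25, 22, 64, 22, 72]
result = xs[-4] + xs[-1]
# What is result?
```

xs has length 6. Negative index -4 maps to positive index 6 + (-4) = 2. xs[2] = 22.
xs has length 6. Negative index -1 maps to positive index 6 + (-1) = 5. xs[5] = 72.
Sum: 22 + 72 = 94.

94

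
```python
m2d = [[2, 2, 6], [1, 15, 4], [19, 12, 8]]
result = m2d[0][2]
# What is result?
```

m2d[0] = [2, 2, 6]. Taking column 2 of that row yields 6.

6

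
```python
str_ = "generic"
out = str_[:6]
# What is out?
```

str_ has length 7. The slice str_[:6] selects indices [0, 1, 2, 3, 4, 5] (0->'g', 1->'e', 2->'n', 3->'e', 4->'r', 5->'i'), giving 'generi'.

'generi'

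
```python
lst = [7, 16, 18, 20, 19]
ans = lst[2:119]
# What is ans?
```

lst has length 5. The slice lst[2:119] selects indices [2, 3, 4] (2->18, 3->20, 4->19), giving [18, 20, 19].

[18, 20, 19]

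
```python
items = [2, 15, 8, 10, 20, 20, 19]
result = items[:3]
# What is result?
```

items has length 7. The slice items[:3] selects indices [0, 1, 2] (0->2, 1->15, 2->8), giving [2, 15, 8].

[2, 15, 8]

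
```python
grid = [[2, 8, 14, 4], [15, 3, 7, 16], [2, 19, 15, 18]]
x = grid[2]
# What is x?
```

grid has 3 rows. Row 2 is [2, 19, 15, 18].

[2, 19, 15, 18]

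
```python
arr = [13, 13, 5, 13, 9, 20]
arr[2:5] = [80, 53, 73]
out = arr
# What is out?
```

arr starts as [13, 13, 5, 13, 9, 20] (length 6). The slice arr[2:5] covers indices [2, 3, 4] with values [5, 13, 9]. Replacing that slice with [80, 53, 73] (same length) produces [13, 13, 80, 53, 73, 20].

[13, 13, 80, 53, 73, 20]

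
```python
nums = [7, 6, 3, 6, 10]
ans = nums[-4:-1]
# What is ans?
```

nums has length 5. The slice nums[-4:-1] selects indices [1, 2, 3] (1->6, 2->3, 3->6), giving [6, 3, 6].

[6, 3, 6]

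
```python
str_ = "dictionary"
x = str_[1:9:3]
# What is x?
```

str_ has length 10. The slice str_[1:9:3] selects indices [1, 4, 7] (1->'i', 4->'i', 7->'a'), giving 'iia'.

'iia'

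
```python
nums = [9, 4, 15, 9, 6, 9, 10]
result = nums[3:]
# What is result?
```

nums has length 7. The slice nums[3:] selects indices [3, 4, 5, 6] (3->9, 4->6, 5->9, 6->10), giving [9, 6, 9, 10].

[9, 6, 9, 10]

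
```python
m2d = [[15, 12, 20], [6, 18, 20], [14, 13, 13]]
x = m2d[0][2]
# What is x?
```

m2d[0] = [15, 12, 20]. Taking column 2 of that row yields 20.

20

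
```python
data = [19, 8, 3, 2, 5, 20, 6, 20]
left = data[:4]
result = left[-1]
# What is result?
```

data has length 8. The slice data[:4] selects indices [0, 1, 2, 3] (0->19, 1->8, 2->3, 3->2), giving [19, 8, 3, 2]. So left = [19, 8, 3, 2]. Then left[-1] = 2.

2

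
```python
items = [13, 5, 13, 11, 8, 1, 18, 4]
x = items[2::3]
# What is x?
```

items has length 8. The slice items[2::3] selects indices [2, 5] (2->13, 5->1), giving [13, 1].

[13, 1]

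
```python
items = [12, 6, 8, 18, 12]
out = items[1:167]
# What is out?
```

items has length 5. The slice items[1:167] selects indices [1, 2, 3, 4] (1->6, 2->8, 3->18, 4->12), giving [6, 8, 18, 12].

[6, 8, 18, 12]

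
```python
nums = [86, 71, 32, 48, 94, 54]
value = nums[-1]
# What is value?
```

nums has length 6. Negative index -1 maps to positive index 6 + (-1) = 5. nums[5] = 54.

54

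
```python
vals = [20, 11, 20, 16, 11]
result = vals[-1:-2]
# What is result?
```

vals has length 5. The slice vals[-1:-2] resolves to an empty index range, so the result is [].

[]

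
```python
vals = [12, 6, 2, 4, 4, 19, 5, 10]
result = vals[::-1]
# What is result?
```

vals has length 8. The slice vals[::-1] selects indices [7, 6, 5, 4, 3, 2, 1, 0] (7->10, 6->5, 5->19, 4->4, 3->4, 2->2, 1->6, 0->12), giving [10, 5, 19, 4, 4, 2, 6, 12].

[10, 5, 19, 4, 4, 2, 6, 12]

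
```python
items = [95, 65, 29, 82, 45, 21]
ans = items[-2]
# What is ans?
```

items has length 6. Negative index -2 maps to positive index 6 + (-2) = 4. items[4] = 45.

45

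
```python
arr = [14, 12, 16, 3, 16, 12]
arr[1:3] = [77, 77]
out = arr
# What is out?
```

arr starts as [14, 12, 16, 3, 16, 12] (length 6). The slice arr[1:3] covers indices [1, 2] with values [12, 16]. Replacing that slice with [77, 77] (same length) produces [14, 77, 77, 3, 16, 12].

[14, 77, 77, 3, 16, 12]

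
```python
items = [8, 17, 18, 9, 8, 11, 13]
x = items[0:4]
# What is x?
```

items has length 7. The slice items[0:4] selects indices [0, 1, 2, 3] (0->8, 1->17, 2->18, 3->9), giving [8, 17, 18, 9].

[8, 17, 18, 9]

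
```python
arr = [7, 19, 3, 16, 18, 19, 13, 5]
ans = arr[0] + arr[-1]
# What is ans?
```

arr has length 8. arr[0] = 7.
arr has length 8. Negative index -1 maps to positive index 8 + (-1) = 7. arr[7] = 5.
Sum: 7 + 5 = 12.

12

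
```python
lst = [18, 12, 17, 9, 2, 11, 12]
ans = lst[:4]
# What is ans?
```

lst has length 7. The slice lst[:4] selects indices [0, 1, 2, 3] (0->18, 1->12, 2->17, 3->9), giving [18, 12, 17, 9].

[18, 12, 17, 9]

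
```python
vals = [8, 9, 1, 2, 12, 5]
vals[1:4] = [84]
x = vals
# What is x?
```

vals starts as [8, 9, 1, 2, 12, 5] (length 6). The slice vals[1:4] covers indices [1, 2, 3] with values [9, 1, 2]. Replacing that slice with [84] (different length) produces [8, 84, 12, 5].

[8, 84, 12, 5]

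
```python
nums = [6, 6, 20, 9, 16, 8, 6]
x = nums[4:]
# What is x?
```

nums has length 7. The slice nums[4:] selects indices [4, 5, 6] (4->16, 5->8, 6->6), giving [16, 8, 6].

[16, 8, 6]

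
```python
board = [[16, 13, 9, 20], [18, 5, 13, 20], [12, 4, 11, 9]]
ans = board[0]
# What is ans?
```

board has 3 rows. Row 0 is [16, 13, 9, 20].

[16, 13, 9, 20]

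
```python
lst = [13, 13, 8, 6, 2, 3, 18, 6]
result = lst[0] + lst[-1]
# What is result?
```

lst has length 8. lst[0] = 13.
lst has length 8. Negative index -1 maps to positive index 8 + (-1) = 7. lst[7] = 6.
Sum: 13 + 6 = 19.

19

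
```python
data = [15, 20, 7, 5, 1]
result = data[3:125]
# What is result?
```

data has length 5. The slice data[3:125] selects indices [3, 4] (3->5, 4->1), giving [5, 1].

[5, 1]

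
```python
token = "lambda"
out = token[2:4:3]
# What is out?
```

token has length 6. The slice token[2:4:3] selects indices [2] (2->'m'), giving 'm'.

'm'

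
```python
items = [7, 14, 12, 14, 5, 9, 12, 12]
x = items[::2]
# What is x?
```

items has length 8. The slice items[::2] selects indices [0, 2, 4, 6] (0->7, 2->12, 4->5, 6->12), giving [7, 12, 5, 12].

[7, 12, 5, 12]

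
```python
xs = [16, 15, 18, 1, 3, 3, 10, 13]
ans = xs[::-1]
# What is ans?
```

xs has length 8. The slice xs[::-1] selects indices [7, 6, 5, 4, 3, 2, 1, 0] (7->13, 6->10, 5->3, 4->3, 3->1, 2->18, 1->15, 0->16), giving [13, 10, 3, 3, 1, 18, 15, 16].

[13, 10, 3, 3, 1, 18, 15, 16]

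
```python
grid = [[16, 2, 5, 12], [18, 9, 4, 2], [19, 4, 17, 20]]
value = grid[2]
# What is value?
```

grid has 3 rows. Row 2 is [19, 4, 17, 20].

[19, 4, 17, 20]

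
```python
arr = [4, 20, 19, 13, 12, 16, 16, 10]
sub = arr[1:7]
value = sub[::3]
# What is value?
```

arr has length 8. The slice arr[1:7] selects indices [1, 2, 3, 4, 5, 6] (1->20, 2->19, 3->13, 4->12, 5->16, 6->16), giving [20, 19, 13, 12, 16, 16]. So sub = [20, 19, 13, 12, 16, 16]. sub has length 6. The slice sub[::3] selects indices [0, 3] (0->20, 3->12), giving [20, 12].

[20, 12]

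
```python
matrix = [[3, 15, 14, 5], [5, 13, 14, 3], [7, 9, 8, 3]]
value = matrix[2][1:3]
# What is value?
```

matrix[2] = [7, 9, 8, 3]. matrix[2] has length 4. The slice matrix[2][1:3] selects indices [1, 2] (1->9, 2->8), giving [9, 8].

[9, 8]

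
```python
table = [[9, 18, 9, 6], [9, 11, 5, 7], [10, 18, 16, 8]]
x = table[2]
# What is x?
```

table has 3 rows. Row 2 is [10, 18, 16, 8].

[10, 18, 16, 8]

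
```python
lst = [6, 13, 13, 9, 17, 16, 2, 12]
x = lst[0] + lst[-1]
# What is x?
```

lst has length 8. lst[0] = 6.
lst has length 8. Negative index -1 maps to positive index 8 + (-1) = 7. lst[7] = 12.
Sum: 6 + 12 = 18.

18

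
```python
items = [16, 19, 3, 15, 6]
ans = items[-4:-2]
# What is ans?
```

items has length 5. The slice items[-4:-2] selects indices [1, 2] (1->19, 2->3), giving [19, 3].

[19, 3]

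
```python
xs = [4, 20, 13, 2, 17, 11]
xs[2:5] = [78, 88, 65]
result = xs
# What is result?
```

xs starts as [4, 20, 13, 2, 17, 11] (length 6). The slice xs[2:5] covers indices [2, 3, 4] with values [13, 2, 17]. Replacing that slice with [78, 88, 65] (same length) produces [4, 20, 78, 88, 65, 11].

[4, 20, 78, 88, 65, 11]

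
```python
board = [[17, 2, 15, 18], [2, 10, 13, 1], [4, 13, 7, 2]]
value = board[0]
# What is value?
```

board has 3 rows. Row 0 is [17, 2, 15, 18].

[17, 2, 15, 18]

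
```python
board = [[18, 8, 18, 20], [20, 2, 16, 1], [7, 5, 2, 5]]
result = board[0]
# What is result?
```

board has 3 rows. Row 0 is [18, 8, 18, 20].

[18, 8, 18, 20]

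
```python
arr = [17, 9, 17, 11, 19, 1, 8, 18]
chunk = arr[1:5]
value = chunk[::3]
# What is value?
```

arr has length 8. The slice arr[1:5] selects indices [1, 2, 3, 4] (1->9, 2->17, 3->11, 4->19), giving [9, 17, 11, 19]. So chunk = [9, 17, 11, 19]. chunk has length 4. The slice chunk[::3] selects indices [0, 3] (0->9, 3->19), giving [9, 19].

[9, 19]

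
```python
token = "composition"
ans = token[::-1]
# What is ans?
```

token has length 11. The slice token[::-1] selects indices [10, 9, 8, 7, 6, 5, 4, 3, 2, 1, 0] (10->'n', 9->'o', 8->'i', 7->'t', 6->'i', 5->'s', 4->'o', 3->'p', 2->'m', 1->'o', 0->'c'), giving 'noitisopmoc'.

'noitisopmoc'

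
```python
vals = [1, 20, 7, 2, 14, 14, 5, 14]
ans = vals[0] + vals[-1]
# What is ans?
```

vals has length 8. vals[0] = 1.
vals has length 8. Negative index -1 maps to positive index 8 + (-1) = 7. vals[7] = 14.
Sum: 1 + 14 = 15.

15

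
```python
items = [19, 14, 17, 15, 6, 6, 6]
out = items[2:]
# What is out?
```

items has length 7. The slice items[2:] selects indices [2, 3, 4, 5, 6] (2->17, 3->15, 4->6, 5->6, 6->6), giving [17, 15, 6, 6, 6].

[17, 15, 6, 6, 6]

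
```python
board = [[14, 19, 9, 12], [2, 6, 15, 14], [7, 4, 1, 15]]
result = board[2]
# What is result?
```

board has 3 rows. Row 2 is [7, 4, 1, 15].

[7, 4, 1, 15]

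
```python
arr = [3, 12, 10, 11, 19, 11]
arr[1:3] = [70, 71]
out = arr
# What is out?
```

arr starts as [3, 12, 10, 11, 19, 11] (length 6). The slice arr[1:3] covers indices [1, 2] with values [12, 10]. Replacing that slice with [70, 71] (same length) produces [3, 70, 71, 11, 19, 11].

[3, 70, 71, 11, 19, 11]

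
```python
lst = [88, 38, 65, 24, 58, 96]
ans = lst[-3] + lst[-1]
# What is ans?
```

lst has length 6. Negative index -3 maps to positive index 6 + (-3) = 3. lst[3] = 24.
lst has length 6. Negative index -1 maps to positive index 6 + (-1) = 5. lst[5] = 96.
Sum: 24 + 96 = 120.

120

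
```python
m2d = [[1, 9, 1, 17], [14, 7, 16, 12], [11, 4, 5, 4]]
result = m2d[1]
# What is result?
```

m2d has 3 rows. Row 1 is [14, 7, 16, 12].

[14, 7, 16, 12]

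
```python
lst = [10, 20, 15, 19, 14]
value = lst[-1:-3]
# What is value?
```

lst has length 5. The slice lst[-1:-3] resolves to an empty index range, so the result is [].

[]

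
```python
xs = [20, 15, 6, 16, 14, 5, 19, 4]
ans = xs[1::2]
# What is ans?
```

xs has length 8. The slice xs[1::2] selects indices [1, 3, 5, 7] (1->15, 3->16, 5->5, 7->4), giving [15, 16, 5, 4].

[15, 16, 5, 4]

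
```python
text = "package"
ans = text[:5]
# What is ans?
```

text has length 7. The slice text[:5] selects indices [0, 1, 2, 3, 4] (0->'p', 1->'a', 2->'c', 3->'k', 4->'a'), giving 'packa'.

'packa'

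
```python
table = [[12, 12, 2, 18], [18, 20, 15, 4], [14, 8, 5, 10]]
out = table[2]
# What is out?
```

table has 3 rows. Row 2 is [14, 8, 5, 10].

[14, 8, 5, 10]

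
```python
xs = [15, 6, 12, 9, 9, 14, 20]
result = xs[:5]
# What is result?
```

xs has length 7. The slice xs[:5] selects indices [0, 1, 2, 3, 4] (0->15, 1->6, 2->12, 3->9, 4->9), giving [15, 6, 12, 9, 9].

[15, 6, 12, 9, 9]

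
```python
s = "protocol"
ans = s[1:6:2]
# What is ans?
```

s has length 8. The slice s[1:6:2] selects indices [1, 3, 5] (1->'r', 3->'t', 5->'c'), giving 'rtc'.

'rtc'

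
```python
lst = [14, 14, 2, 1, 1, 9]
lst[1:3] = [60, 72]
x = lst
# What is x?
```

lst starts as [14, 14, 2, 1, 1, 9] (length 6). The slice lst[1:3] covers indices [1, 2] with values [14, 2]. Replacing that slice with [60, 72] (same length) produces [14, 60, 72, 1, 1, 9].

[14, 60, 72, 1, 1, 9]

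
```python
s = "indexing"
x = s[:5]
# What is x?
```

s has length 8. The slice s[:5] selects indices [0, 1, 2, 3, 4] (0->'i', 1->'n', 2->'d', 3->'e', 4->'x'), giving 'index'.

'index'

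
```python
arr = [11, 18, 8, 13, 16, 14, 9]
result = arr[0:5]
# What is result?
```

arr has length 7. The slice arr[0:5] selects indices [0, 1, 2, 3, 4] (0->11, 1->18, 2->8, 3->13, 4->16), giving [11, 18, 8, 13, 16].

[11, 18, 8, 13, 16]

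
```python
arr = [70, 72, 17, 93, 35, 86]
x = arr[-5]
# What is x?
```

arr has length 6. Negative index -5 maps to positive index 6 + (-5) = 1. arr[1] = 72.

72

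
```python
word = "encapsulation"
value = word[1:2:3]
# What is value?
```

word has length 13. The slice word[1:2:3] selects indices [1] (1->'n'), giving 'n'.

'n'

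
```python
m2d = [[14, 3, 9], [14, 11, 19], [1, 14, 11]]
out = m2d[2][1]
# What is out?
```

m2d[2] = [1, 14, 11]. Taking column 1 of that row yields 14.

14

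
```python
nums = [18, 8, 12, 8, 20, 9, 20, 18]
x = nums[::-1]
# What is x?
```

nums has length 8. The slice nums[::-1] selects indices [7, 6, 5, 4, 3, 2, 1, 0] (7->18, 6->20, 5->9, 4->20, 3->8, 2->12, 1->8, 0->18), giving [18, 20, 9, 20, 8, 12, 8, 18].

[18, 20, 9, 20, 8, 12, 8, 18]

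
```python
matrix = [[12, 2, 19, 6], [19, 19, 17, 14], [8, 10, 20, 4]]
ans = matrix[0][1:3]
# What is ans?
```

matrix[0] = [12, 2, 19, 6]. matrix[0] has length 4. The slice matrix[0][1:3] selects indices [1, 2] (1->2, 2->19), giving [2, 19].

[2, 19]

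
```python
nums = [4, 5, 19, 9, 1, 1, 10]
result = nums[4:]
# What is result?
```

nums has length 7. The slice nums[4:] selects indices [4, 5, 6] (4->1, 5->1, 6->10), giving [1, 1, 10].

[1, 1, 10]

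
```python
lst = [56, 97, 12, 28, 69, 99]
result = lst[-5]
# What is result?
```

lst has length 6. Negative index -5 maps to positive index 6 + (-5) = 1. lst[1] = 97.

97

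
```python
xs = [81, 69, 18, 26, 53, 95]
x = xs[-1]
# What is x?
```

xs has length 6. Negative index -1 maps to positive index 6 + (-1) = 5. xs[5] = 95.

95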